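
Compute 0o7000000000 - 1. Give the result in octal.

The trailing 9 digits are 0, so subtracting 1 borrows through: they become 7 and the next digit up decrements.

0o6777777777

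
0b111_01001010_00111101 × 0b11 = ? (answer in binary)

Multiply each base-2 digit by 3, carrying:
  1×3 = 3 → write 1 carry 1
  0×3+1 = 1 → write 1
  1×3 = 3 → write 1 carry 1
  1×3+1 = 4 → write 0 carry 2
  1×3+2 = 5 → write 1 carry 2
  1×3+2 = 5 → write 1 carry 2
  0×3+2 = 2 → write 0 carry 1
  0×3+1 = 1 → write 1
  0×3 = 0 → write 0
  1×3 = 3 → write 1 carry 1
  0×3+1 = 1 → write 1
  1×3 = 3 → write 1 carry 1
  0×3+1 = 1 → write 1
  0×3 = 0 → write 0
  1×3 = 3 → write 1 carry 1
  0×3+1 = 1 → write 1
  1×3 = 3 → write 1 carry 1
  1×3+1 = 4 → write 0 carry 2
  1×3+2 = 5 → write 1 carry 2
  remaining carry: 10

0b101011101111010110111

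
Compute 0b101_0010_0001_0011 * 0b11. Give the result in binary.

0b1111011000111001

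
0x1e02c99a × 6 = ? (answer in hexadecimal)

0xb410b99c

Multiply each base-16 digit by 6, carrying:
  a×6 = 60 → write c carry 3
  9×6+3 = 57 → write 9 carry 3
  9×6+3 = 57 → write 9 carry 3
  c×6+3 = 75 → write b carry 4
  2×6+4 = 16 → write 0 carry 1
  0×6+1 = 1 → write 1
  e×6 = 84 → write 4 carry 5
  1×6+5 = 11 → write b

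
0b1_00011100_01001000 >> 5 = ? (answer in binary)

0b100011100010

Right shift by 5: drop the 5 least-significant bits.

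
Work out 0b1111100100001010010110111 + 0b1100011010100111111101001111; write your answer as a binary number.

0b1110010111001001010000000110

Add column by column in base 2, right to left:
  1+1 = 0 carry 1
  1+1+1 = 1 carry 1
  1+1+1 = 1 carry 1
  0+1+1 = 0 carry 1
  1+0+1 = 0 carry 1
  1+0+1 = 0 carry 1
  0+1+1 = 0 carry 1
  1+0+1 = 0 carry 1
  0+1+1 = 0 carry 1
  0+1+1 = 0 carry 1
  1+1+1 = 1 carry 1
  0+1+1 = 0 carry 1
  1+1+1 = 1 carry 1
  0+1+1 = 0 carry 1
  0+1+1 = 0 carry 1
  0+0+1 = 1
  0+0 = 0
  1+1 = 0 carry 1
  0+0+1 = 1
  0+1 = 1
  1+0 = 1
  1+1 = 0 carry 1
  1+1+1 = 1 carry 1
  1+0+1 = 0 carry 1
  1+0+1 = 0 carry 1
  0+0+1 = 1
  0+1 = 1
  0+1 = 1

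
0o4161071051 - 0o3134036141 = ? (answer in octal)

0o1025032710

Subtract column by column in base 8:
  1-1 → 0
  5-4 → 1
  0-1 → 7 (borrow)
  1-6-1 → 2 (borrow)
  7-3-1 → 3
  0-0 → 0
  1-4 → 5 (borrow)
  6-3-1 → 2
  1-1 → 0
  4-3 → 1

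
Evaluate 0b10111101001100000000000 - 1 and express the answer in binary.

0b10111101001011111111111

The trailing 11 digits are 0, so subtracting 1 borrows through: they become 1 and the next digit up decrements.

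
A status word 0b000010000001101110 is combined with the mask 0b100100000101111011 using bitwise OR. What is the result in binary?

0b100110000101111111

OR bit by bit (1 where either bit is 1):
  000010000001101110
| 100100000101111011
= 100110000101111111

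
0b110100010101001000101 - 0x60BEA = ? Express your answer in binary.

0x60BEA = 0b1100000101111101010 in binary.
Subtract column by column in base 2:
  1-0 → 1
  0-1 → 1 (borrow)
  1-0-1 → 0
  0-1 → 1 (borrow)
  0-0-1 → 1 (borrow)
  0-1-1 → 0 (borrow)
  1-1-1 → 1 (borrow)
  0-1-1 → 0 (borrow)
  0-1-1 → 0 (borrow)
  1-1-1 → 1 (borrow)
  0-0-1 → 1 (borrow)
  1-1-1 → 1 (borrow)
  0-0-1 → 1 (borrow)
  1-0-1 → 0
  0-0 → 0
  0-0 → 0
  0-0 → 0
  1-1 → 0
  0-1 → 1 (borrow)
  1-0-1 → 0
  1-0 → 1

0b101000001111001011011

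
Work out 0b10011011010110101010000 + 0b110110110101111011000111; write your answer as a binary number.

0b1001010010000110000010111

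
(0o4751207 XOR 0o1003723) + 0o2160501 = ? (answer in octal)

First 0o4751207 XOR 0o1003723 = 0o5752524.
Add column by column in base 8, right to left:
  4+1 = 5
  2+0 = 2
  5+5 = 2 carry 1
  2+0+1 = 3
  5+6 = 3 carry 1
  7+1+1 = 1 carry 1
  5+2+1 = 0 carry 1
  final carry 1

0o10133225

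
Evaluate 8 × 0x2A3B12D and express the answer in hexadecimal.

0x151D8968

Multiply each base-16 digit by 8, carrying:
  D×8 = 104 → write 8 carry 6
  2×8+6 = 22 → write 6 carry 1
  1×8+1 = 9 → write 9
  B×8 = 88 → write 8 carry 5
  3×8+5 = 29 → write D carry 1
  A×8+1 = 81 → write 1 carry 5
  2×8+5 = 21 → write 5 carry 1
  remaining carry: 1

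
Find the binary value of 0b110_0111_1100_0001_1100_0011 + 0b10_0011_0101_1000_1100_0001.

0b100010110001101010000100

Add column by column in base 2, right to left:
  1+1 = 0 carry 1
  1+0+1 = 0 carry 1
  0+0+1 = 1
  0+0 = 0
  0+0 = 0
  0+0 = 0
  1+1 = 0 carry 1
  1+1+1 = 1 carry 1
  1+0+1 = 0 carry 1
  0+0+1 = 1
  0+0 = 0
  0+1 = 1
  0+1 = 1
  0+0 = 0
  1+1 = 0 carry 1
  1+0+1 = 0 carry 1
  1+1+1 = 1 carry 1
  1+1+1 = 1 carry 1
  1+0+1 = 0 carry 1
  0+0+1 = 1
  0+0 = 0
  1+1 = 0 carry 1
  1+0+1 = 0 carry 1
  final carry 1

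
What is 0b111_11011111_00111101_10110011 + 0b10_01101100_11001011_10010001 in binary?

Add column by column in base 2, right to left:
  1+1 = 0 carry 1
  1+0+1 = 0 carry 1
  0+0+1 = 1
  0+0 = 0
  1+1 = 0 carry 1
  1+0+1 = 0 carry 1
  0+0+1 = 1
  1+1 = 0 carry 1
  1+1+1 = 1 carry 1
  0+1+1 = 0 carry 1
  1+0+1 = 0 carry 1
  1+1+1 = 1 carry 1
  1+0+1 = 0 carry 1
  1+0+1 = 0 carry 1
  0+1+1 = 0 carry 1
  0+1+1 = 0 carry 1
  1+0+1 = 0 carry 1
  1+0+1 = 0 carry 1
  1+1+1 = 1 carry 1
  1+1+1 = 1 carry 1
  1+0+1 = 0 carry 1
  0+1+1 = 0 carry 1
  1+1+1 = 1 carry 1
  1+0+1 = 0 carry 1
  1+0+1 = 0 carry 1
  1+1+1 = 1 carry 1
  1+0+1 = 0 carry 1
  final carry 1

0b1010010011000000100101000100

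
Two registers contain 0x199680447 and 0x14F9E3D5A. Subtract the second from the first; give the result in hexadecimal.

0x49C9C6ED

Subtract column by column in base 16:
  7-A → D (borrow)
  4-5-1 → E (borrow)
  4-D-1 → 6 (borrow)
  0-3-1 → C (borrow)
  8-E-1 → 9 (borrow)
  6-9-1 → C (borrow)
  9-F-1 → 9 (borrow)
  9-4-1 → 4
  1-1 → 0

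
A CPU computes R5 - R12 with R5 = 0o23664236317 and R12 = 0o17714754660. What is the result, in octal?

0o3747261437

Subtract column by column in base 8:
  7-0 → 7
  1-6 → 3 (borrow)
  3-6-1 → 4 (borrow)
  6-4-1 → 1
  3-5 → 6 (borrow)
  2-7-1 → 2 (borrow)
  4-4-1 → 7 (borrow)
  6-1-1 → 4
  6-7 → 7 (borrow)
  3-7-1 → 3 (borrow)
  2-1-1 → 0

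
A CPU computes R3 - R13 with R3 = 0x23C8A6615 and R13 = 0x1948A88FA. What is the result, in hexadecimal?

0xA7FFDD1B

Subtract column by column in base 16:
  5-A → B (borrow)
  1-F-1 → 1 (borrow)
  6-8-1 → D (borrow)
  6-8-1 → D (borrow)
  A-A-1 → F (borrow)
  8-8-1 → F (borrow)
  C-4-1 → 7
  3-9 → A (borrow)
  2-1-1 → 0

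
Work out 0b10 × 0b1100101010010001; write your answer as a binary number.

0b11001010100100010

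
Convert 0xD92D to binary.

0b1101100100101101

Expand each hex digit to 4 bits: D=1101 9=1001 2=0010 D=1101.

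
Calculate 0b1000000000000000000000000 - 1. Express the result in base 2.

0b111111111111111111111111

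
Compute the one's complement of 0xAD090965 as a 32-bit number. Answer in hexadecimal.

0x52F6F69A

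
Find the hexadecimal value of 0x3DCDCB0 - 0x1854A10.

Subtract column by column in base 16:
  0-0 → 0
  B-1 → A
  C-A → 2
  D-4 → 9
  C-5 → 7
  D-8 → 5
  3-1 → 2

0x25792A0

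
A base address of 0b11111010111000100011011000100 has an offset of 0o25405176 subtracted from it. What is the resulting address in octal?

0o3701436106

0b11111010111000100011011000100 = 0o3727043304 in octal.
Subtract column by column in base 8:
  4-6 → 6 (borrow)
  0-7-1 → 0 (borrow)
  3-1-1 → 1
  3-5 → 6 (borrow)
  4-0-1 → 3
  0-4 → 4 (borrow)
  7-5-1 → 1
  2-2 → 0
  7-0 → 7
  3-0 → 3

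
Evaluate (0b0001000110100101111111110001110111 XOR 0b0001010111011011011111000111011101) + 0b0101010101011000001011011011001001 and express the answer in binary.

First 0b0001000110100101111111110001110111 XOR 0b0001010111011011011111000111011101 = 0b0000010001111110100000110110101010.
Add column by column in base 2, right to left:
  0+1 = 1
  1+0 = 1
  0+0 = 0
  1+1 = 0 carry 1
  0+0+1 = 1
  1+0 = 1
  0+1 = 1
  1+1 = 0 carry 1
  1+0+1 = 0 carry 1
  0+1+1 = 0 carry 1
  1+1+1 = 1 carry 1
  1+0+1 = 0 carry 1
  0+1+1 = 0 carry 1
  0+1+1 = 0 carry 1
  0+0+1 = 1
  0+1 = 1
  0+0 = 0
  1+0 = 1
  0+0 = 0
  1+0 = 1
  1+0 = 1
  1+1 = 0 carry 1
  1+1+1 = 1 carry 1
  1+0+1 = 0 carry 1
  1+1+1 = 1 carry 1
  0+0+1 = 1
  0+1 = 1
  0+0 = 0
  1+1 = 0 carry 1
  0+0+1 = 1
  0+1 = 1
  0+0 = 0
  0+1 = 1

0b101100111010110101100010001110011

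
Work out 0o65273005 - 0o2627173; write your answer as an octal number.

0o62443612

Subtract column by column in base 8:
  5-3 → 2
  0-7 → 1 (borrow)
  0-1-1 → 6 (borrow)
  3-7-1 → 3 (borrow)
  7-2-1 → 4
  2-6 → 4 (borrow)
  5-2-1 → 2
  6-0 → 6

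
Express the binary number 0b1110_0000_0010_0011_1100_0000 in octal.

Group the bits in threes: 111 000 000 010 001 111 000 000 → 70021700.

0o70021700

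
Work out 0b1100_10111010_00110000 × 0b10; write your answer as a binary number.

Multiply each base-2 digit by 2, carrying:
  0×2 = 0 → write 0
  0×2 = 0 → write 0
  0×2 = 0 → write 0
  0×2 = 0 → write 0
  1×2 = 2 → write 0 carry 1
  1×2+1 = 3 → write 1 carry 1
  0×2+1 = 1 → write 1
  0×2 = 0 → write 0
  0×2 = 0 → write 0
  1×2 = 2 → write 0 carry 1
  0×2+1 = 1 → write 1
  1×2 = 2 → write 0 carry 1
  1×2+1 = 3 → write 1 carry 1
  1×2+1 = 3 → write 1 carry 1
  0×2+1 = 1 → write 1
  1×2 = 2 → write 0 carry 1
  0×2+1 = 1 → write 1
  0×2 = 0 → write 0
  1×2 = 2 → write 0 carry 1
  1×2+1 = 3 → write 1 carry 1
  remaining carry: 1

0b110010111010001100000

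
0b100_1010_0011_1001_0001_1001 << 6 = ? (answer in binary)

Left shift by 6: append 6 zero bits.

0b10010100011100100011001000000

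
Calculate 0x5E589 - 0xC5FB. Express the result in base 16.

0x51F8E

Subtract column by column in base 16:
  9-B → E (borrow)
  8-F-1 → 8 (borrow)
  5-5-1 → F (borrow)
  E-C-1 → 1
  5-0 → 5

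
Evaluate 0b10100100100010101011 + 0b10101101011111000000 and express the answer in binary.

Add column by column in base 2, right to left:
  1+0 = 1
  1+0 = 1
  0+0 = 0
  1+0 = 1
  0+0 = 0
  1+0 = 1
  0+1 = 1
  1+1 = 0 carry 1
  0+1+1 = 0 carry 1
  0+1+1 = 0 carry 1
  0+1+1 = 0 carry 1
  1+0+1 = 0 carry 1
  0+1+1 = 0 carry 1
  0+0+1 = 1
  1+1 = 0 carry 1
  0+1+1 = 0 carry 1
  0+0+1 = 1
  1+1 = 0 carry 1
  0+0+1 = 1
  1+1 = 0 carry 1
  final carry 1

0b101010010000001101011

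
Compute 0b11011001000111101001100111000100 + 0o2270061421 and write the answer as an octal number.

0o35377576325

0b11011001000111101001100111000100 = 0o33107514704 in octal.
Add column by column in base 8, right to left:
  4+1 = 5
  0+2 = 2
  7+4 = 3 carry 1
  4+1+1 = 6
  1+6 = 7
  5+0 = 5
  7+0 = 7
  0+7 = 7
  1+2 = 3
  3+2 = 5
  3+0 = 3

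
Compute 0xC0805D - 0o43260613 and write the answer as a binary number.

0b1100110001111011010010

0xC0805D = 0b110000001000000001011101 in binary.
0o43260613 = 0b100011010110000110001011 in binary.
Subtract column by column in base 2:
  1-1 → 0
  0-1 → 1 (borrow)
  1-0-1 → 0
  1-1 → 0
  1-0 → 1
  0-0 → 0
  1-0 → 1
  0-1 → 1 (borrow)
  0-1-1 → 0 (borrow)
  0-0-1 → 1 (borrow)
  0-0-1 → 1 (borrow)
  0-0-1 → 1 (borrow)
  0-0-1 → 1 (borrow)
  0-1-1 → 0 (borrow)
  0-1-1 → 0 (borrow)
  1-0-1 → 0
  0-1 → 1 (borrow)
  0-0-1 → 1 (borrow)
  0-1-1 → 0 (borrow)
  0-1-1 → 0 (borrow)
  0-0-1 → 1 (borrow)
  0-0-1 → 1 (borrow)
  1-0-1 → 0
  1-1 → 0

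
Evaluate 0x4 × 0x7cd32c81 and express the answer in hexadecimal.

0x1f34cb204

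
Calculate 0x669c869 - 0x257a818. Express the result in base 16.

Subtract column by column in base 16:
  9-8 → 1
  6-1 → 5
  8-8 → 0
  c-a → 2
  9-7 → 2
  6-5 → 1
  6-2 → 4

0x4122051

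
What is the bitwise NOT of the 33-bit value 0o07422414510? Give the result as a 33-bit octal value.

0o70355363267

Each oct digit d becomes 7−d:
  0→7, 7→0, 4→3, 2→5, 2→5, 4→3, 1→6, 4→3, 5→2, 1→6, 0→7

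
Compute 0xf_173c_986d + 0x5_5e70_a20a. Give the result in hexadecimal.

0x1475ad3a77

Add column by column in base 16, right to left:
  d+a = 7 carry 1
  6+0+1 = 7
  8+2 = a
  9+a = 3 carry 1
  c+0+1 = d
  3+7 = a
  7+e = 5 carry 1
  1+5+1 = 7
  f+5 = 4 carry 1
  final carry 1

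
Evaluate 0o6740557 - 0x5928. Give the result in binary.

0o6740557 = 0b110111100000101101111 in binary.
0x5928 = 0b101100100101000 in binary.
Subtract column by column in base 2:
  1-0 → 1
  1-0 → 1
  1-0 → 1
  1-1 → 0
  0-0 → 0
  1-1 → 0
  1-0 → 1
  0-0 → 0
  1-1 → 0
  0-0 → 0
  0-0 → 0
  0-1 → 1 (borrow)
  0-1-1 → 0 (borrow)
  0-0-1 → 1 (borrow)
  1-1-1 → 1 (borrow)
  1-0-1 → 0
  1-0 → 1
  1-0 → 1
  0-0 → 0
  1-0 → 1
  1-0 → 1

0b110110110100001000111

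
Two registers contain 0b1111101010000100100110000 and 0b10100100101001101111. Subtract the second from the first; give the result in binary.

0b1111010101011111011000001

Subtract column by column in base 2:
  0-1 → 1 (borrow)
  0-1-1 → 0 (borrow)
  0-1-1 → 0 (borrow)
  0-1-1 → 0 (borrow)
  1-0-1 → 0
  1-1 → 0
  0-1 → 1 (borrow)
  0-0-1 → 1 (borrow)
  1-0-1 → 0
  0-1 → 1 (borrow)
  0-0-1 → 1 (borrow)
  1-1-1 → 1 (borrow)
  0-0-1 → 1 (borrow)
  0-0-1 → 1 (borrow)
  0-1-1 → 0 (borrow)
  0-0-1 → 1 (borrow)
  1-0-1 → 0
  0-1 → 1 (borrow)
  1-0-1 → 0
  0-1 → 1 (borrow)
  1-0-1 → 0
  1-0 → 1
  1-0 → 1
  1-0 → 1
  1-0 → 1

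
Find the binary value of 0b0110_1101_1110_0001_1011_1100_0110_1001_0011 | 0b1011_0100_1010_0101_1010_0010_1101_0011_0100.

0b111111011110010110111110111110110111

OR bit by bit (1 where either bit is 1):
  011011011110000110111100011010010011
| 101101001010010110100010110100110100
= 111111011110010110111110111110110111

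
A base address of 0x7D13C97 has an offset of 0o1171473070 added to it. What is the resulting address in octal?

0x7D13C97 = 0o764236227 in octal.
Add column by column in base 8, right to left:
  7+0 = 7
  2+7 = 1 carry 1
  2+0+1 = 3
  6+3 = 1 carry 1
  3+7+1 = 3 carry 1
  2+4+1 = 7
  4+1 = 5
  6+7 = 5 carry 1
  7+1+1 = 1 carry 1
  0+1+1 = 2

0o2155731317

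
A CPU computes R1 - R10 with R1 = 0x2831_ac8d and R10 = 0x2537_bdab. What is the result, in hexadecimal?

0x2f9eee2

Subtract column by column in base 16:
  d-b → 2
  8-a → e (borrow)
  c-d-1 → e (borrow)
  a-b-1 → e (borrow)
  1-7-1 → 9 (borrow)
  3-3-1 → f (borrow)
  8-5-1 → 2
  2-2 → 0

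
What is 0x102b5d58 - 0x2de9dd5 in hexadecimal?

0xd4cbf83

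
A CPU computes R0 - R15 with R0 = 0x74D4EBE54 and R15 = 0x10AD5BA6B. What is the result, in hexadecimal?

Subtract column by column in base 16:
  4-B → 9 (borrow)
  5-6-1 → E (borrow)
  E-A-1 → 3
  B-B → 0
  E-5 → 9
  4-D → 7 (borrow)
  D-A-1 → 2
  4-0 → 4
  7-1 → 6

0x6427903E9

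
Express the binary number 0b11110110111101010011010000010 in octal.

Group the bits in threes: 011 110 110 111 101 010 011 010 000 010 → 3667523202.

0o3667523202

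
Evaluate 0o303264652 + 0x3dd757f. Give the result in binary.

0b110111010101101111100101001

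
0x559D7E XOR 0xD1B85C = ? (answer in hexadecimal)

XOR each hex digit independently (no carries):
  5^D=8, 5^1=4, 9^B=2, D^8=5, 7^5=2, E^C=2

0x842522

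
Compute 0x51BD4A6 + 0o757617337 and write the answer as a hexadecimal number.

0xCDAF385

0o757617337 = 0x7BF1EDF in hexadecimal.
Add column by column in base 16, right to left:
  6+F = 5 carry 1
  A+D+1 = 8 carry 1
  4+E+1 = 3 carry 1
  D+1+1 = F
  B+F = A carry 1
  1+B+1 = D
  5+7 = C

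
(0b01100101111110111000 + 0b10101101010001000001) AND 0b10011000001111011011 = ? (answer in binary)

Add column by column in base 2, right to left:
  0+1 = 1
  0+0 = 0
  0+0 = 0
  1+0 = 1
  1+0 = 1
  1+0 = 1
  0+1 = 1
  1+0 = 1
  1+0 = 1
  1+0 = 1
  1+1 = 0 carry 1
  1+0+1 = 0 carry 1
  1+1+1 = 1 carry 1
  0+0+1 = 1
  1+1 = 0 carry 1
  0+1+1 = 0 carry 1
  0+0+1 = 1
  1+1 = 0 carry 1
  1+0+1 = 0 carry 1
  0+1+1 = 0 carry 1
  final carry 1
Sum = 0b100010011001111111001; now AND with 0b10011000001111011011:
  100010011001111111001
& 010011000001111011011
= 000010000001111011001

0b10000001111011001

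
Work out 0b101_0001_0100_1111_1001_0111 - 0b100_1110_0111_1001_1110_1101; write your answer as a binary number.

0b101101010110101010

Subtract column by column in base 2:
  1-1 → 0
  1-0 → 1
  1-1 → 0
  0-1 → 1 (borrow)
  1-0-1 → 0
  0-1 → 1 (borrow)
  0-1-1 → 0 (borrow)
  1-1-1 → 1 (borrow)
  1-1-1 → 1 (borrow)
  1-0-1 → 0
  1-0 → 1
  1-1 → 0
  0-1 → 1 (borrow)
  0-1-1 → 0 (borrow)
  1-1-1 → 1 (borrow)
  0-0-1 → 1 (borrow)
  1-0-1 → 0
  0-1 → 1 (borrow)
  0-1-1 → 0 (borrow)
  0-1-1 → 0 (borrow)
  1-0-1 → 0
  0-0 → 0
  1-1 → 0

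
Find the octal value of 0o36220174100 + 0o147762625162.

Add column by column in base 8, right to left:
  0+2 = 2
  0+6 = 6
  1+1 = 2
  4+5 = 1 carry 1
  7+2+1 = 2 carry 1
  1+6+1 = 0 carry 1
  0+2+1 = 3
  2+6 = 0 carry 1
  2+7+1 = 2 carry 1
  6+7+1 = 6 carry 1
  3+4+1 = 0 carry 1
  0+1+1 = 2

0o206203021262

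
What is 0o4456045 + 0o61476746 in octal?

Add column by column in base 8, right to left:
  5+6 = 3 carry 1
  4+4+1 = 1 carry 1
  0+7+1 = 0 carry 1
  6+6+1 = 5 carry 1
  5+7+1 = 5 carry 1
  4+4+1 = 1 carry 1
  4+1+1 = 6
  0+6 = 6

0o66155013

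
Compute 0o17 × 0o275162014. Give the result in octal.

0o5426256264

Multiply each base-8 digit by 15, carrying:
  4×15 = 60 → write 4 carry 7
  1×15+7 = 22 → write 6 carry 2
  0×15+2 = 2 → write 2
  2×15 = 30 → write 6 carry 3
  6×15+3 = 93 → write 5 carry 11
  1×15+11 = 26 → write 2 carry 3
  5×15+3 = 78 → write 6 carry 9
  7×15+9 = 114 → write 2 carry 14
  2×15+14 = 44 → write 4 carry 5
  remaining carry: 5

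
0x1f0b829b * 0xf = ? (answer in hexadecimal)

Multiply each base-16 digit by 15, carrying:
  b×15 = 165 → write 5 carry 10
  9×15+10 = 145 → write 1 carry 9
  2×15+9 = 39 → write 7 carry 2
  8×15+2 = 122 → write a carry 7
  b×15+7 = 172 → write c carry 10
  0×15+10 = 10 → write a
  f×15 = 225 → write 1 carry 14
  1×15+14 = 29 → write d carry 1
  remaining carry: 1

0x1d1aca715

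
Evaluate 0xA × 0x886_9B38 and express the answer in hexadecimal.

0x55421030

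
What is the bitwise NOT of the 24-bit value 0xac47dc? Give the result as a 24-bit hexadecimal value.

Each hex digit d becomes f−d:
  a→5, c→3, 4→b, 7→8, d→2, c→3

0x53b823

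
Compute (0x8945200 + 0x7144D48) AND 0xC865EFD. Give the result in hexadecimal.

0xC801E48

Add column by column in base 16, right to left:
  0+8 = 8
  0+4 = 4
  2+D = F
  5+4 = 9
  4+4 = 8
  9+1 = A
  8+7 = F
Sum = 0xFA89F48; now AND with 0xC865EFD:
  F&C=C, A&8=8, 8&6=0, 9&5=1, F&E=E, 4&F=4, 8&D=8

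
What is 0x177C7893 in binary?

Expand each hex digit to 4 bits: 1=0001 7=0111 7=0111 C=1100 7=0111 8=1000 9=1001 3=0011.

0b10111011111000111100010010011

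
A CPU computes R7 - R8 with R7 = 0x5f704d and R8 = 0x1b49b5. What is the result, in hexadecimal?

0x442698

Subtract column by column in base 16:
  d-5 → 8
  4-b → 9 (borrow)
  0-9-1 → 6 (borrow)
  7-4-1 → 2
  f-b → 4
  5-1 → 4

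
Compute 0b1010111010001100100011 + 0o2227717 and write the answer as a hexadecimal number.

0x34D2F2

0b1010111010001100100011 = 0x2BA323 in hexadecimal.
0o2227717 = 0x92FCF in hexadecimal.
Add column by column in base 16, right to left:
  3+F = 2 carry 1
  2+C+1 = F
  3+F = 2 carry 1
  A+2+1 = D
  B+9 = 4 carry 1
  2+0+1 = 3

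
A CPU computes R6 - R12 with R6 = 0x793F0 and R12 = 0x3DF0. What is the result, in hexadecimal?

0x75600

Subtract column by column in base 16:
  0-0 → 0
  F-F → 0
  3-D → 6 (borrow)
  9-3-1 → 5
  7-0 → 7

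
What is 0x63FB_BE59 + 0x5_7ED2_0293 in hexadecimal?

Add column by column in base 16, right to left:
  9+3 = C
  5+9 = E
  E+2 = 0 carry 1
  B+0+1 = C
  B+2 = D
  F+D = C carry 1
  3+E+1 = 2 carry 1
  6+7+1 = E
  0+5 = 5

0x5E2CDC0EC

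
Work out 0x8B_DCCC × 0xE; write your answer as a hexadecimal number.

Multiply each base-16 digit by 14, carrying:
  C×14 = 168 → write 8 carry 10
  C×14+10 = 178 → write 2 carry 11
  C×14+11 = 179 → write 3 carry 11
  D×14+11 = 193 → write 1 carry 12
  B×14+12 = 166 → write 6 carry 10
  8×14+10 = 122 → write A carry 7
  remaining carry: 7

0x7A61328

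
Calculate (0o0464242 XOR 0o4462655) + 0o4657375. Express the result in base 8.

First 0o0464242 XOR 0o4462655 = 0o4006417.
Add column by column in base 8, right to left:
  7+5 = 4 carry 1
  1+7+1 = 1 carry 1
  4+3+1 = 0 carry 1
  6+7+1 = 6 carry 1
  0+5+1 = 6
  0+6 = 6
  4+4 = 0 carry 1
  final carry 1

0o10666014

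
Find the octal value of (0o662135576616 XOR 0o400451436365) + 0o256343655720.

0o541130016513

First 0o662135576616 XOR 0o400451436365 = 0o262564140573.
Add column by column in base 8, right to left:
  3+0 = 3
  7+2 = 1 carry 1
  5+7+1 = 5 carry 1
  0+5+1 = 6
  4+5 = 1 carry 1
  1+6+1 = 0 carry 1
  4+3+1 = 0 carry 1
  6+4+1 = 3 carry 1
  5+3+1 = 1 carry 1
  2+6+1 = 1 carry 1
  6+5+1 = 4 carry 1
  2+2+1 = 5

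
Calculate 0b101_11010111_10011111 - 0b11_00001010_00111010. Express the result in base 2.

Subtract column by column in base 2:
  1-0 → 1
  1-1 → 0
  1-0 → 1
  1-1 → 0
  1-1 → 0
  0-1 → 1 (borrow)
  0-0-1 → 1 (borrow)
  1-0-1 → 0
  1-0 → 1
  1-1 → 0
  1-0 → 1
  0-1 → 1 (borrow)
  1-0-1 → 0
  0-0 → 0
  1-0 → 1
  1-0 → 1
  1-1 → 0
  0-1 → 1 (borrow)
  1-0-1 → 0

0b101100110101100101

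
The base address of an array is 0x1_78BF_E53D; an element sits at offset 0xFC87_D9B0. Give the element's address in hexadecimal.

Add column by column in base 16, right to left:
  D+0 = D
  3+B = E
  5+9 = E
  E+D = B carry 1
  F+7+1 = 7 carry 1
  B+8+1 = 4 carry 1
  8+C+1 = 5 carry 1
  7+F+1 = 7 carry 1
  1+0+1 = 2

0x27547BEED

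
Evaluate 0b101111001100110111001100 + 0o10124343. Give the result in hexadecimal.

0xdd76af

0b101111001100110111001100 = 0xbccdcc in hexadecimal.
0o10124343 = 0x20a8e3 in hexadecimal.
Add column by column in base 16, right to left:
  c+3 = f
  c+e = a carry 1
  d+8+1 = 6 carry 1
  c+a+1 = 7 carry 1
  c+0+1 = d
  b+2 = d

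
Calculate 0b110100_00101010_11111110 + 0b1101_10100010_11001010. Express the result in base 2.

Add column by column in base 2, right to left:
  0+0 = 0
  1+1 = 0 carry 1
  1+0+1 = 0 carry 1
  1+1+1 = 1 carry 1
  1+0+1 = 0 carry 1
  1+0+1 = 0 carry 1
  1+1+1 = 1 carry 1
  1+1+1 = 1 carry 1
  0+0+1 = 1
  1+1 = 0 carry 1
  0+0+1 = 1
  1+0 = 1
  0+0 = 0
  1+1 = 0 carry 1
  0+0+1 = 1
  0+1 = 1
  0+1 = 1
  0+0 = 0
  1+1 = 0 carry 1
  0+1+1 = 0 carry 1
  1+0+1 = 0 carry 1
  1+0+1 = 0 carry 1
  final carry 1

0b10000011100110111001000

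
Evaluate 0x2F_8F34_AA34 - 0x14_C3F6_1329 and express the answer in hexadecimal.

Subtract column by column in base 16:
  4-9 → B (borrow)
  3-2-1 → 0
  A-3 → 7
  A-1 → 9
  4-6 → E (borrow)
  3-F-1 → 3 (borrow)
  F-3-1 → B
  8-C → C (borrow)
  F-4-1 → A
  2-1 → 1

0x1ACB3E970B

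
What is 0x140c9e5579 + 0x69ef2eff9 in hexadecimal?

Add column by column in base 16, right to left:
  9+9 = 2 carry 1
  7+f+1 = 7 carry 1
  5+f+1 = 5 carry 1
  5+e+1 = 4 carry 1
  e+2+1 = 1 carry 1
  9+f+1 = 9 carry 1
  c+e+1 = b carry 1
  0+9+1 = a
  4+6 = a
  1+0 = 1

0x1aab914572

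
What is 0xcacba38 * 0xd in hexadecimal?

0xa4c574d8

Multiply each base-16 digit by 13, carrying:
  8×13 = 104 → write 8 carry 6
  3×13+6 = 45 → write d carry 2
  a×13+2 = 132 → write 4 carry 8
  b×13+8 = 151 → write 7 carry 9
  c×13+9 = 165 → write 5 carry 10
  a×13+10 = 140 → write c carry 8
  c×13+8 = 164 → write 4 carry 10
  remaining carry: a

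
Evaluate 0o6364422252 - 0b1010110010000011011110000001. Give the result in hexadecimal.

0o6364422252 = 0x33D224AA in hexadecimal.
0b1010110010000011011110000001 = 0xAC83781 in hexadecimal.
Subtract column by column in base 16:
  A-1 → 9
  A-8 → 2
  4-7 → D (borrow)
  2-3-1 → E (borrow)
  2-8-1 → 9 (borrow)
  D-C-1 → 0
  3-A → 9 (borrow)
  3-0-1 → 2

0x2909ED29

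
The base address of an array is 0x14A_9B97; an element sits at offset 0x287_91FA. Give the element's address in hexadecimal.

Add column by column in base 16, right to left:
  7+A = 1 carry 1
  9+F+1 = 9 carry 1
  B+1+1 = D
  9+9 = 2 carry 1
  A+7+1 = 2 carry 1
  4+8+1 = D
  1+2 = 3

0x3D22D91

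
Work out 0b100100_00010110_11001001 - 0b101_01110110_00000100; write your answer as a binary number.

Subtract column by column in base 2:
  1-0 → 1
  0-0 → 0
  0-1 → 1 (borrow)
  1-0-1 → 0
  0-0 → 0
  0-0 → 0
  1-0 → 1
  1-0 → 1
  0-0 → 0
  1-1 → 0
  1-1 → 0
  0-0 → 0
  1-1 → 0
  0-1 → 1 (borrow)
  0-1-1 → 0 (borrow)
  0-0-1 → 1 (borrow)
  0-1-1 → 0 (borrow)
  0-0-1 → 1 (borrow)
  1-1-1 → 1 (borrow)
  0-0-1 → 1 (borrow)
  0-0-1 → 1 (borrow)
  1-0-1 → 0

0b111101010000011000101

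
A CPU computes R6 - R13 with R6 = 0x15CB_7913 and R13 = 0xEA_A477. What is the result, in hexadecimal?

0x14E0D49C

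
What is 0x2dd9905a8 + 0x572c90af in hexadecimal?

0x334c59657

Add column by column in base 16, right to left:
  8+f = 7 carry 1
  a+a+1 = 5 carry 1
  5+0+1 = 6
  0+9 = 9
  9+c = 5 carry 1
  9+2+1 = c
  d+7 = 4 carry 1
  d+5+1 = 3 carry 1
  2+0+1 = 3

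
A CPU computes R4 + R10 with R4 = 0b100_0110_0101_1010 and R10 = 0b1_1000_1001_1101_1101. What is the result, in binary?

Add column by column in base 2, right to left:
  0+1 = 1
  1+0 = 1
  0+1 = 1
  1+1 = 0 carry 1
  1+1+1 = 1 carry 1
  0+0+1 = 1
  1+1 = 0 carry 1
  0+1+1 = 0 carry 1
  0+1+1 = 0 carry 1
  1+0+1 = 0 carry 1
  1+0+1 = 0 carry 1
  0+1+1 = 0 carry 1
  0+0+1 = 1
  0+0 = 0
  1+0 = 1
  0+1 = 1
  0+1 = 1

0b11101000000110111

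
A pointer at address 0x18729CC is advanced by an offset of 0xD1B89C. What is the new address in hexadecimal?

0x258E268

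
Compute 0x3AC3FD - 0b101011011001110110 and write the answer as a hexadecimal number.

0x380D87

0b101011011001110110 = 0x2B676 in hexadecimal.
Subtract column by column in base 16:
  D-6 → 7
  F-7 → 8
  3-6 → D (borrow)
  C-B-1 → 0
  A-2 → 8
  3-0 → 3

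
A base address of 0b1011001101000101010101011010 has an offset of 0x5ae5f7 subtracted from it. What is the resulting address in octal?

0b1011001101000101010101011010 = 0o1315052532 in octal.
0x5ae5f7 = 0o26562767 in octal.
Subtract column by column in base 8:
  2-7 → 3 (borrow)
  3-6-1 → 4 (borrow)
  5-7-1 → 5 (borrow)
  2-2-1 → 7 (borrow)
  5-6-1 → 6 (borrow)
  0-5-1 → 2 (borrow)
  5-6-1 → 6 (borrow)
  1-2-1 → 6 (borrow)
  3-0-1 → 2
  1-0 → 1

0o1266267543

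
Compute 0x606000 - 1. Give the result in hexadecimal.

The trailing 3 digits are 0, so subtracting 1 borrows through: they become F and the next digit up decrements.

0x605FFF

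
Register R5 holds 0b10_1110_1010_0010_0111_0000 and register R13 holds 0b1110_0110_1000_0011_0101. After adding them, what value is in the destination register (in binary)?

Add column by column in base 2, right to left:
  0+1 = 1
  0+0 = 0
  0+1 = 1
  0+0 = 0
  1+1 = 0 carry 1
  1+1+1 = 1 carry 1
  1+0+1 = 0 carry 1
  0+0+1 = 1
  0+0 = 0
  1+0 = 1
  0+0 = 0
  0+1 = 1
  0+0 = 0
  1+1 = 0 carry 1
  0+1+1 = 0 carry 1
  1+0+1 = 0 carry 1
  0+0+1 = 1
  1+1 = 0 carry 1
  1+1+1 = 1 carry 1
  1+1+1 = 1 carry 1
  0+0+1 = 1
  1+0 = 1

0b1111010000101010100101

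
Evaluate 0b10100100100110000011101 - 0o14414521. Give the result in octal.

0b10100100100110000011101 = 0o24446035 in octal.
Subtract column by column in base 8:
  5-1 → 4
  3-2 → 1
  0-5 → 3 (borrow)
  6-4-1 → 1
  4-1 → 3
  4-4 → 0
  4-4 → 0
  2-1 → 1

0o10031314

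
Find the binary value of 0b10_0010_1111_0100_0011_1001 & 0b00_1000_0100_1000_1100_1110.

AND bit by bit (1 only where both bits are 1):
  1000101111010000111001
& 0010000100100011001110
= 0000000100000000001000

0b0000000100000000001000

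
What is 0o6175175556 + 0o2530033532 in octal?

0o10725231310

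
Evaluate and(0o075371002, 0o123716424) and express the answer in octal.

0o021310000

AND each oct digit independently (no carries):
  0&1=0, 7&2=2, 5&3=1, 3&7=3, 7&1=1, 1&6=0, 0&4=0, 0&2=0, 2&4=0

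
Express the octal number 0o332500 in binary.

0b11011010101000000

Each octal digit is 3 bits: 3=011 3=011 2=010 5=101 0=000 0=000.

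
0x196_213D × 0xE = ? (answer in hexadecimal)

0x1635D156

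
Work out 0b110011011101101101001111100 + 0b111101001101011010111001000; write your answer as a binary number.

Add column by column in base 2, right to left:
  0+0 = 0
  0+0 = 0
  1+0 = 1
  1+1 = 0 carry 1
  1+0+1 = 0 carry 1
  1+0+1 = 0 carry 1
  1+1+1 = 1 carry 1
  0+1+1 = 0 carry 1
  0+1+1 = 0 carry 1
  1+0+1 = 0 carry 1
  0+1+1 = 0 carry 1
  1+0+1 = 0 carry 1
  1+1+1 = 1 carry 1
  0+1+1 = 0 carry 1
  1+0+1 = 0 carry 1
  1+1+1 = 1 carry 1
  0+0+1 = 1
  1+1 = 0 carry 1
  1+1+1 = 1 carry 1
  1+0+1 = 0 carry 1
  0+0+1 = 1
  1+1 = 0 carry 1
  1+0+1 = 0 carry 1
  0+1+1 = 0 carry 1
  0+1+1 = 0 carry 1
  1+1+1 = 1 carry 1
  1+1+1 = 1 carry 1
  final carry 1

0b1110000101011001000001000100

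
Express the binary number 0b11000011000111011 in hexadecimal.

0x1863B

Group the bits into nibbles: 0001 1000 0110 0011 1011 → 1863B.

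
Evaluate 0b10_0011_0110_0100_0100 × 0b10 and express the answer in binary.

0b1000110110010001000

Multiply each base-2 digit by 2, carrying:
  0×2 = 0 → write 0
  0×2 = 0 → write 0
  1×2 = 2 → write 0 carry 1
  0×2+1 = 1 → write 1
  0×2 = 0 → write 0
  0×2 = 0 → write 0
  1×2 = 2 → write 0 carry 1
  0×2+1 = 1 → write 1
  0×2 = 0 → write 0
  1×2 = 2 → write 0 carry 1
  1×2+1 = 3 → write 1 carry 1
  0×2+1 = 1 → write 1
  1×2 = 2 → write 0 carry 1
  1×2+1 = 3 → write 1 carry 1
  0×2+1 = 1 → write 1
  0×2 = 0 → write 0
  0×2 = 0 → write 0
  1×2 = 2 → write 0 carry 1
  remaining carry: 1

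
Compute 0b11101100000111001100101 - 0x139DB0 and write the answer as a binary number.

0b11000100111000010110101

0x139DB0 = 0b100111001110110110000 in binary.
Subtract column by column in base 2:
  1-0 → 1
  0-0 → 0
  1-0 → 1
  0-0 → 0
  0-1 → 1 (borrow)
  1-1-1 → 1 (borrow)
  1-0-1 → 0
  0-1 → 1 (borrow)
  0-1-1 → 0 (borrow)
  1-0-1 → 0
  1-1 → 0
  1-1 → 0
  0-1 → 1 (borrow)
  0-0-1 → 1 (borrow)
  0-0-1 → 1 (borrow)
  0-1-1 → 0 (borrow)
  0-1-1 → 0 (borrow)
  1-1-1 → 1 (borrow)
  1-0-1 → 0
  0-0 → 0
  1-1 → 0
  1-0 → 1
  1-0 → 1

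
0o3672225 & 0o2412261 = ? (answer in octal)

AND each oct digit independently (no carries):
  3&2=2, 6&4=4, 7&1=1, 2&2=2, 2&2=2, 2&6=2, 5&1=1

0o2412221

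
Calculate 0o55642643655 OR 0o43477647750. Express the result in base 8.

0o57677647755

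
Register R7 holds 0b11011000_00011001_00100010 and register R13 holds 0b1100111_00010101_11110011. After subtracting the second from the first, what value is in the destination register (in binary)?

0b11100010000001100101111

Subtract column by column in base 2:
  0-1 → 1 (borrow)
  1-1-1 → 1 (borrow)
  0-0-1 → 1 (borrow)
  0-0-1 → 1 (borrow)
  0-1-1 → 0 (borrow)
  1-1-1 → 1 (borrow)
  0-1-1 → 0 (borrow)
  0-1-1 → 0 (borrow)
  1-1-1 → 1 (borrow)
  0-0-1 → 1 (borrow)
  0-1-1 → 0 (borrow)
  1-0-1 → 0
  1-1 → 0
  0-0 → 0
  0-0 → 0
  0-0 → 0
  0-1 → 1 (borrow)
  0-1-1 → 0 (borrow)
  0-1-1 → 0 (borrow)
  1-0-1 → 0
  1-0 → 1
  0-1 → 1 (borrow)
  1-1-1 → 1 (borrow)
  1-0-1 → 0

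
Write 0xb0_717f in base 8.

0o54070577

Expand each hex digit to 4 bits: b=1011 0=0000 7=0111 1=0001 7=0111 f=1111.
Group the bits in threes: 101 100 000 111 000 101 111 111 → 54070577.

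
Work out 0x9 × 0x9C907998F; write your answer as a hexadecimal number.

0x5811446607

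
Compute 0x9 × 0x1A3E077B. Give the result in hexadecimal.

0xEC2E4353

Multiply each base-16 digit by 9, carrying:
  B×9 = 99 → write 3 carry 6
  7×9+6 = 69 → write 5 carry 4
  7×9+4 = 67 → write 3 carry 4
  0×9+4 = 4 → write 4
  E×9 = 126 → write E carry 7
  3×9+7 = 34 → write 2 carry 2
  A×9+2 = 92 → write C carry 5
  1×9+5 = 14 → write E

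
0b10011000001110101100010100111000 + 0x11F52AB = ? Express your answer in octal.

0b10011000001110101100010100111000 = 0o23016542470 in octal.
0x11F52AB = 0o107651253 in octal.
Add column by column in base 8, right to left:
  0+3 = 3
  7+5 = 4 carry 1
  4+2+1 = 7
  2+1 = 3
  4+5 = 1 carry 1
  5+6+1 = 4 carry 1
  6+7+1 = 6 carry 1
  1+0+1 = 2
  0+1 = 1
  3+0 = 3
  2+0 = 2

0o23126413743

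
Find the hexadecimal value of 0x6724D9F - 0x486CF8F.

Subtract column by column in base 16:
  F-F → 0
  9-8 → 1
  D-F → E (borrow)
  4-C-1 → 7 (borrow)
  2-6-1 → B (borrow)
  7-8-1 → E (borrow)
  6-4-1 → 1

0x1EB7E10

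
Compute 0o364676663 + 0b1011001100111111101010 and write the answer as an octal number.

0b1011001100111111101010 = 0o13147752 in octal.
Add column by column in base 8, right to left:
  3+2 = 5
  6+5 = 3 carry 1
  6+7+1 = 6 carry 1
  6+7+1 = 6 carry 1
  7+4+1 = 4 carry 1
  6+1+1 = 0 carry 1
  4+3+1 = 0 carry 1
  6+1+1 = 0 carry 1
  3+0+1 = 4

0o400046635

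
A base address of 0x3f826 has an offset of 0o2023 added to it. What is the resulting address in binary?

0b111111110000111001

0x3f826 = 0b111111100000100110 in binary.
0o2023 = 0b10000010011 in binary.
Add column by column in base 2, right to left:
  0+1 = 1
  1+1 = 0 carry 1
  1+0+1 = 0 carry 1
  0+0+1 = 1
  0+1 = 1
  1+0 = 1
  0+0 = 0
  0+0 = 0
  0+0 = 0
  0+0 = 0
  0+1 = 1
  1+0 = 1
  1+0 = 1
  1+0 = 1
  1+0 = 1
  1+0 = 1
  1+0 = 1
  1+0 = 1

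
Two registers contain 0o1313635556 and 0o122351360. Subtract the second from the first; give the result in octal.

Subtract column by column in base 8:
  6-0 → 6
  5-6 → 7 (borrow)
  5-3-1 → 1
  5-1 → 4
  3-5 → 6 (borrow)
  6-3-1 → 2
  3-2 → 1
  1-2 → 7 (borrow)
  3-1-1 → 1
  1-0 → 1

0o1171264176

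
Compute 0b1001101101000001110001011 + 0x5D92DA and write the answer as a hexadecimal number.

0x1941665

0b1001101101000001110001011 = 0x136838B in hexadecimal.
Add column by column in base 16, right to left:
  B+A = 5 carry 1
  8+D+1 = 6 carry 1
  3+2+1 = 6
  8+9 = 1 carry 1
  6+D+1 = 4 carry 1
  3+5+1 = 9
  1+0 = 1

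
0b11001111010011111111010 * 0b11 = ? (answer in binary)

Multiply each base-2 digit by 3, carrying:
  0×3 = 0 → write 0
  1×3 = 3 → write 1 carry 1
  0×3+1 = 1 → write 1
  1×3 = 3 → write 1 carry 1
  1×3+1 = 4 → write 0 carry 2
  1×3+2 = 5 → write 1 carry 2
  1×3+2 = 5 → write 1 carry 2
  1×3+2 = 5 → write 1 carry 2
  1×3+2 = 5 → write 1 carry 2
  1×3+2 = 5 → write 1 carry 2
  1×3+2 = 5 → write 1 carry 2
  0×3+2 = 2 → write 0 carry 1
  0×3+1 = 1 → write 1
  1×3 = 3 → write 1 carry 1
  0×3+1 = 1 → write 1
  1×3 = 3 → write 1 carry 1
  1×3+1 = 4 → write 0 carry 2
  1×3+2 = 5 → write 1 carry 2
  1×3+2 = 5 → write 1 carry 2
  0×3+2 = 2 → write 0 carry 1
  0×3+1 = 1 → write 1
  1×3 = 3 → write 1 carry 1
  1×3+1 = 4 → write 0 carry 2
  remaining carry: 10

0b1001101101111011111101110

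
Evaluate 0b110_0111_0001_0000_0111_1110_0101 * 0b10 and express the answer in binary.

Multiply each base-2 digit by 2, carrying:
  1×2 = 2 → write 0 carry 1
  0×2+1 = 1 → write 1
  1×2 = 2 → write 0 carry 1
  0×2+1 = 1 → write 1
  0×2 = 0 → write 0
  1×2 = 2 → write 0 carry 1
  1×2+1 = 3 → write 1 carry 1
  1×2+1 = 3 → write 1 carry 1
  1×2+1 = 3 → write 1 carry 1
  1×2+1 = 3 → write 1 carry 1
  1×2+1 = 3 → write 1 carry 1
  0×2+1 = 1 → write 1
  0×2 = 0 → write 0
  0×2 = 0 → write 0
  0×2 = 0 → write 0
  0×2 = 0 → write 0
  1×2 = 2 → write 0 carry 1
  0×2+1 = 1 → write 1
  0×2 = 0 → write 0
  0×2 = 0 → write 0
  1×2 = 2 → write 0 carry 1
  1×2+1 = 3 → write 1 carry 1
  1×2+1 = 3 → write 1 carry 1
  0×2+1 = 1 → write 1
  0×2 = 0 → write 0
  1×2 = 2 → write 0 carry 1
  1×2+1 = 3 → write 1 carry 1
  remaining carry: 1

0b1100111000100000111111001010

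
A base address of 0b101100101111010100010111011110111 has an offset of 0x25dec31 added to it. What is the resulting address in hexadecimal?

0x168481b28

0b101100101111010100010111011110111 = 0x165ea2ef7 in hexadecimal.
Add column by column in base 16, right to left:
  7+1 = 8
  f+3 = 2 carry 1
  e+c+1 = b carry 1
  2+e+1 = 1 carry 1
  a+d+1 = 8 carry 1
  e+5+1 = 4 carry 1
  5+2+1 = 8
  6+0 = 6
  1+0 = 1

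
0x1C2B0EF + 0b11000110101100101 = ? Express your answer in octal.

0x1C2B0EF = 0o160530357 in octal.
0b11000110101100101 = 0o306545 in octal.
Add column by column in base 8, right to left:
  7+5 = 4 carry 1
  5+4+1 = 2 carry 1
  3+5+1 = 1 carry 1
  0+6+1 = 7
  3+0 = 3
  5+3 = 0 carry 1
  0+0+1 = 1
  6+0 = 6
  1+0 = 1

0o161037124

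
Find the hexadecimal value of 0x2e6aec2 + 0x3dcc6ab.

0x6c3756d

Add column by column in base 16, right to left:
  2+b = d
  c+a = 6 carry 1
  e+6+1 = 5 carry 1
  a+c+1 = 7 carry 1
  6+c+1 = 3 carry 1
  e+d+1 = c carry 1
  2+3+1 = 6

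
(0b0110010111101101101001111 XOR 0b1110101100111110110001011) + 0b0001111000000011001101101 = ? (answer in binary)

First 0b0110010111101101101001111 XOR 0b1110101100111110110001011 = 0b1000111011010011011000100.
Add column by column in base 2, right to left:
  0+1 = 1
  0+0 = 0
  1+1 = 0 carry 1
  0+1+1 = 0 carry 1
  0+0+1 = 1
  0+1 = 1
  1+1 = 0 carry 1
  1+0+1 = 0 carry 1
  0+0+1 = 1
  1+1 = 0 carry 1
  1+1+1 = 1 carry 1
  0+0+1 = 1
  0+0 = 0
  1+0 = 1
  0+0 = 0
  1+0 = 1
  1+0 = 1
  0+0 = 0
  1+1 = 0 carry 1
  1+1+1 = 1 carry 1
  1+1+1 = 1 carry 1
  0+1+1 = 0 carry 1
  0+0+1 = 1
  0+0 = 0
  1+0 = 1

0b1010110011010110100110001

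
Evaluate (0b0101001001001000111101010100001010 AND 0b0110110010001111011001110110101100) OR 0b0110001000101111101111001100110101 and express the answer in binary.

0b110001000101111111111011100111101

0b0101001001001000111101010100001010 AND 0b0110110010001111011001110110101100 = 0b0100000000001000011001010100001000.
Then OR with 0b0110001000101111101111001100110101.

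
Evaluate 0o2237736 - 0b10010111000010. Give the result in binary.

0b10010001101000011100

0o2237736 = 0b10010011111111011110 in binary.
Subtract column by column in base 2:
  0-0 → 0
  1-1 → 0
  1-0 → 1
  1-0 → 1
  1-0 → 1
  0-0 → 0
  1-1 → 0
  1-1 → 0
  1-1 → 0
  1-0 → 1
  1-1 → 0
  1-0 → 1
  1-0 → 1
  1-1 → 0
  0-0 → 0
  0-0 → 0
  1-0 → 1
  0-0 → 0
  0-0 → 0
  1-0 → 1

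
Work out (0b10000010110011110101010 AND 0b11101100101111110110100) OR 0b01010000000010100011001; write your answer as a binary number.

0b10000010110011110101010 AND 0b11101100101111110110100 = 0b10000000100011110100000.
Then OR with 0b01010000000010100011001.

0b11010000100011110111001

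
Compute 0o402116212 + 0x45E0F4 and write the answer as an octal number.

0o423476576

0x45E0F4 = 0o21360364 in octal.
Add column by column in base 8, right to left:
  2+4 = 6
  1+6 = 7
  2+3 = 5
  6+0 = 6
  1+6 = 7
  1+3 = 4
  2+1 = 3
  0+2 = 2
  4+0 = 4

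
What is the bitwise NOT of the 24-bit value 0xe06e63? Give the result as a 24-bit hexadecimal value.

0x1f919c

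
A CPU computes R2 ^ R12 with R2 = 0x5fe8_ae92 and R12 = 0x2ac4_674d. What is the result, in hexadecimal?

XOR each hex digit independently (no carries):
  5^2=7, f^a=5, e^c=2, 8^4=c, a^6=c, e^7=9, 9^4=d, 2^d=f

0x752cc9df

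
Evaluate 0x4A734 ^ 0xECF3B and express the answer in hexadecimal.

0xA680F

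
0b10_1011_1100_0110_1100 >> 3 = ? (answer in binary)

Right shift by 3: drop the 3 least-significant bits.

0b101011110001101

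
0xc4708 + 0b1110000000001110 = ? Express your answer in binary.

0b11010010011100010110

0xc4708 = 0b11000100011100001000 in binary.
Add column by column in base 2, right to left:
  0+0 = 0
  0+1 = 1
  0+1 = 1
  1+1 = 0 carry 1
  0+0+1 = 1
  0+0 = 0
  0+0 = 0
  0+0 = 0
  1+0 = 1
  1+0 = 1
  1+0 = 1
  0+0 = 0
  0+0 = 0
  0+1 = 1
  1+1 = 0 carry 1
  0+1+1 = 0 carry 1
  0+0+1 = 1
  0+0 = 0
  1+0 = 1
  1+0 = 1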